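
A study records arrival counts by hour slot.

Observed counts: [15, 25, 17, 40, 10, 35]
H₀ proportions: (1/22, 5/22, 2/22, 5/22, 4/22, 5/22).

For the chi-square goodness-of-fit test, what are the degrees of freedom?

degrees of freedom = 5

df = k − 1 = 6 − 1 = 5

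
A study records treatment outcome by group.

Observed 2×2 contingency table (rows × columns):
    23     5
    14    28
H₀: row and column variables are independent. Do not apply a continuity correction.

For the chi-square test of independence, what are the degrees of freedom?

df = (r−1)(c−1) = (2−1)·(2−1) = 1

degrees of freedom = 1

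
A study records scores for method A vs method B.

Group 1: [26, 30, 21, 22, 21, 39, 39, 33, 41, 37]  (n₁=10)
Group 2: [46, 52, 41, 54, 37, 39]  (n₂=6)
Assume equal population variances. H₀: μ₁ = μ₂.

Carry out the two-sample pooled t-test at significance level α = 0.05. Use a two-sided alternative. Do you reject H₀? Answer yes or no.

x̄₁=30.900, s₁=7.992, n₁=10
x̄₂=44.833, s₂=7.026, n₂=6
s_p² = [9·7.992² + 5·7.026²]/14 = 58.6952
SE = √(s_p²·(1/10+1/6)) = 3.9563
t = (30.900−44.833)/3.9563 = -3.5218
df = 14
p-value (two-sided) = 0.00339
At α=0.05: p < α → reject H₀

reject H₀: yes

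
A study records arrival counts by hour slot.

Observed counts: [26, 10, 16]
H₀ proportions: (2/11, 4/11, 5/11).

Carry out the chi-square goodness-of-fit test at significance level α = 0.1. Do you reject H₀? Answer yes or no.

n = 52; E_i = n·p_i = [9.45, 18.91, 23.64]
χ² = (26−9.45)²/9.45 + (10−18.91)²/18.91 + (16−23.64)²/23.64 = 35.6192
df = 2
p-value (upper-tail) = 0.00000
At α=0.1: p < α → reject H₀

reject H₀: yes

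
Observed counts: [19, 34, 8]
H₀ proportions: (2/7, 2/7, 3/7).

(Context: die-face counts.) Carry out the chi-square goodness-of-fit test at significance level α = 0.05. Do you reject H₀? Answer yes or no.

n = 61; E_i = n·p_i = [17.43, 17.43, 26.14]
χ² = (19−17.43)²/17.43 + (34−17.43)²/17.43 + (8−26.14)²/26.14 = 28.4891
df = 2
p-value (upper-tail) = 0.00000
At α=0.05: p < α → reject H₀

reject H₀: yes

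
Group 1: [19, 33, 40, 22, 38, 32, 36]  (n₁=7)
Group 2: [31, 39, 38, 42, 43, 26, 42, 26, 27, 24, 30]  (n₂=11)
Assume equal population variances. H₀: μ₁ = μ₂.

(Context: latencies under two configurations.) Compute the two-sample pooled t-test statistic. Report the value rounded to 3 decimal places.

test statistic = -0.549

x̄₁=31.429, s₁=7.997, n₁=7
x̄₂=33.455, s₂=7.408, n₂=11
s_p² = [6·7.997² + 10·7.408²]/16 = 58.2776
SE = √(s_p²·(1/7+1/11)) = 3.6910
t = (31.429−33.455)/3.6910 = -0.5489
df = 16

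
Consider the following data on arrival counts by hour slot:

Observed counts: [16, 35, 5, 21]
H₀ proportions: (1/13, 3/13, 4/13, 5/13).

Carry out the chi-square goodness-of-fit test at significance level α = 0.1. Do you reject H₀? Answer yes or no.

reject H₀: yes

n = 77; E_i = n·p_i = [5.92, 17.77, 23.69, 29.62]
χ² = (16−5.92)²/5.92 + (35−17.77)²/17.77 + (5−23.69)²/23.69 + (21−29.62)²/29.62 = 51.1063
df = 3
p-value (upper-tail) = 0.00000
At α=0.1: p < α → reject H₀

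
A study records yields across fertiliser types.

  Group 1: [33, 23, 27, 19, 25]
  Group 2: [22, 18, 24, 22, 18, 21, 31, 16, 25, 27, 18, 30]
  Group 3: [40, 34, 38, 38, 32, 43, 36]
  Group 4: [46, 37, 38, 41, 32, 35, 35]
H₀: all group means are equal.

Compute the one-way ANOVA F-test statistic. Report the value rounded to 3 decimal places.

Group means [25.40, 22.67, 37.29, 37.71], grand mean 29.806
SSB = Σnᵢ(x̄ᵢ−x̄)² = 1538.115; SSW = ΣΣ(x−x̄ᵢ)² = 578.724
MSB = 1538.115/3 = 512.7050; MSW = 578.724/27 = 21.4342
F = MSB/MSW = 23.9199
df = (3, 27)

test statistic = 23.920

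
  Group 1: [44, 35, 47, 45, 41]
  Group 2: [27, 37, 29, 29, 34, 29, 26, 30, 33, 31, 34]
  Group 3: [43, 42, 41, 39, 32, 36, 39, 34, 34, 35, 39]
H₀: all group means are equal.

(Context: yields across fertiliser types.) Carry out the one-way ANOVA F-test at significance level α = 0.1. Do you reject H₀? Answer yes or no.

Group means [42.40, 30.82, 37.64], grand mean 35.741
SSB = Σnᵢ(x̄ᵢ−x̄)² = 527.803; SSW = ΣΣ(x−x̄ᵢ)² = 331.382
MSB = 527.803/2 = 263.9017; MSW = 331.382/24 = 13.8076
F = MSB/MSW = 19.1128
df = (2, 24)
p-value (upper-tail) = 0.00001
At α=0.1: p < α → reject H₀

reject H₀: yes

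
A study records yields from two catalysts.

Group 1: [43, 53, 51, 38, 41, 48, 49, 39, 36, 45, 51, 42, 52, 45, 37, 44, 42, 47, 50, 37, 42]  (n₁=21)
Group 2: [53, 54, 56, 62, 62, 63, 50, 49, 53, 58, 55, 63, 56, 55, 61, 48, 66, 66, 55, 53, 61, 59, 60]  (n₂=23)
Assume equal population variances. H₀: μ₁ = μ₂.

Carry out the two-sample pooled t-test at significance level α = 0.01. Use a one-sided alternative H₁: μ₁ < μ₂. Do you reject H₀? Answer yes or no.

x̄₁=44.381, s₁=5.352, n₁=21
x̄₂=57.304, s₂=5.191, n₂=23
s_p² = [20·5.352² + 22·5.191²]/42 = 27.7577
SE = √(s_p²·(1/21+1/23)) = 1.5902
t = (44.381−57.304)/1.5902 = -8.1270
df = 42
p-value (one-sided, H₁ less) = 0.00000
At α=0.01: p < α → reject H₀

reject H₀: yes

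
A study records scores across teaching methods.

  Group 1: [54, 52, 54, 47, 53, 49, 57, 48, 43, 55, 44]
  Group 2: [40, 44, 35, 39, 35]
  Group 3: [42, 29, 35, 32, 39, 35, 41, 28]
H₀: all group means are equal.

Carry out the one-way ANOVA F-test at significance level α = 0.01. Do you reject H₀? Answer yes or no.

Group means [50.55, 38.60, 35.12], grand mean 42.917
SSB = Σnᵢ(x̄ᵢ−x̄)² = 1219.031; SSW = ΣΣ(x−x̄ᵢ)² = 466.802
MSB = 1219.031/2 = 609.5155; MSW = 466.802/21 = 22.2287
F = MSB/MSW = 27.4202
df = (2, 21)
p-value (upper-tail) = 0.00000
At α=0.01: p < α → reject H₀

reject H₀: yes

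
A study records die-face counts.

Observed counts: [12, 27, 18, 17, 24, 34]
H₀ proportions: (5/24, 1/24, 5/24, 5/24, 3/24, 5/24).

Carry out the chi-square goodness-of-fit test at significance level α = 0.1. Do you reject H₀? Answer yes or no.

reject H₀: yes

n = 132; E_i = n·p_i = [27.50, 5.50, 27.50, 27.50, 16.50, 27.50]
χ² = (12−27.50)²/27.50 + (27−5.50)²/5.50 + (18−27.50)²/27.50 + (17−27.50)²/27.50 + (24−16.50)²/16.50 + (34−27.50)²/27.50 = 105.0182
df = 5
p-value (upper-tail) = 0.00000
At α=0.1: p < α → reject H₀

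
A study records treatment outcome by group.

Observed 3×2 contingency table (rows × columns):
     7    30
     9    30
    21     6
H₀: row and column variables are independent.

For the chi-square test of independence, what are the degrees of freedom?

df = (r−1)(c−1) = (3−1)·(2−1) = 2

degrees of freedom = 2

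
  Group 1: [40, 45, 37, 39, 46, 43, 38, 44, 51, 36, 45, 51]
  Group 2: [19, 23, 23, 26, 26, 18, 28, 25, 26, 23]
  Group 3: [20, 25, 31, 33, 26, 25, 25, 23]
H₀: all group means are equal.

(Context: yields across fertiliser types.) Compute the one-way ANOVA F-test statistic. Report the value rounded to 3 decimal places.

Group means [42.92, 23.70, 26.00], grand mean 32.000
SSB = Σnᵢ(x̄ᵢ−x̄)² = 2406.983; SSW = ΣΣ(x−x̄ᵢ)² = 495.017
MSB = 2406.983/2 = 1203.4917; MSW = 495.017/27 = 18.3340
F = MSB/MSW = 65.6428
df = (2, 27)

test statistic = 65.643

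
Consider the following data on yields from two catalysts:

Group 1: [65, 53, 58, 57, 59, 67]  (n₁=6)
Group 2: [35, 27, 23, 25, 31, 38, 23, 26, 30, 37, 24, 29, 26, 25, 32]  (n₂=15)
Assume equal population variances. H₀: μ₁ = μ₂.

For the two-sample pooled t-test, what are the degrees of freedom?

df = n₁ + n₂ − 2 = 6 + 15 − 2 = 19

degrees of freedom = 19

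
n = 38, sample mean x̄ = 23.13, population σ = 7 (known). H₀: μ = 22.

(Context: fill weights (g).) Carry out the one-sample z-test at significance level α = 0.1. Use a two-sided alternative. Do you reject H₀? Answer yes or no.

reject H₀: no

SE = σ/√n = 7/√38 = 1.1355
z = (x̄−μ₀)/SE = (23.13−22)/1.1355 = 0.9951
p-value (two-sided) = 0.31968
At α=0.1: p ≥ α → fail to reject H₀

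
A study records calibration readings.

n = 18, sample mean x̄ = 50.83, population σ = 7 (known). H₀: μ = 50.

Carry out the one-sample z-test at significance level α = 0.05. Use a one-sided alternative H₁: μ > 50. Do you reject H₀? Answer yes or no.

reject H₀: no

SE = σ/√n = 7/√18 = 1.6499
z = (x̄−μ₀)/SE = (50.83−50)/1.6499 = 0.5031
p-value (one-sided, H₁ greater) = 0.30746
At α=0.05: p ≥ α → fail to reject H₀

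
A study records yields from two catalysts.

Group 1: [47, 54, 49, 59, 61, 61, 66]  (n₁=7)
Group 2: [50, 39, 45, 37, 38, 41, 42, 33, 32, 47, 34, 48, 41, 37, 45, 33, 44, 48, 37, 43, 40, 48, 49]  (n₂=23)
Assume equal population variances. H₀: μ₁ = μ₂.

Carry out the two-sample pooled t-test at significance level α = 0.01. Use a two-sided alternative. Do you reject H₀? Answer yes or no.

x̄₁=56.714, s₁=6.945, n₁=7
x̄₂=41.348, s₂=5.605, n₂=23
s_p² = [6·6.945² + 22·5.605²]/28 = 35.0231
SE = √(s_p²·(1/7+1/23)) = 2.5546
t = (56.714−41.348)/2.5546 = 6.0152
df = 28
p-value (two-sided) = 0.00000
At α=0.01: p < α → reject H₀

reject H₀: yes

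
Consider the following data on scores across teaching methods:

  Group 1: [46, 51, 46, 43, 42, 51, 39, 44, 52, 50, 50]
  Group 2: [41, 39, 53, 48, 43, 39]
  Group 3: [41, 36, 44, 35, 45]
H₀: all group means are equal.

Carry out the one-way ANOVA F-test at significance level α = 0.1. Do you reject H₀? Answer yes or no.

Group means [46.73, 43.83, 40.20], grand mean 44.455
SSB = Σnᵢ(x̄ᵢ−x̄)² = 149.639; SSW = ΣΣ(x−x̄ᵢ)² = 429.815
MSB = 149.639/2 = 74.8197; MSW = 429.815/19 = 22.6219
F = MSB/MSW = 3.3074
df = (2, 19)
p-value (upper-tail) = 0.05855
At α=0.1: p < α → reject H₀

reject H₀: yes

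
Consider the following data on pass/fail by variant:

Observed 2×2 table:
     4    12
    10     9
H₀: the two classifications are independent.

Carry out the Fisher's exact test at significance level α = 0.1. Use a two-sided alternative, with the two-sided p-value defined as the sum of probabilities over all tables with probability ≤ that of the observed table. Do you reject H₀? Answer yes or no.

reject H₀: no

Margins: r₁=16, r₂=19, c₁=14, c₂=21, n=35
p_obs = C(16,4)·C(19,10)/C(35,14); sum pmf over tables with pmf ≤ p_obs
p-value (two-sided) = 0.16619
At α=0.1: p ≥ α → fail to reject H₀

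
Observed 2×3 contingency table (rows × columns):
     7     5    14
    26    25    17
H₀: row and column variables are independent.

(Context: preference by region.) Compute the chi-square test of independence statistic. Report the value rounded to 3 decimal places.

Row totals [26, 68], col totals [33, 30, 31], n=94
χ² = (7−9.13)²/9.13 + (5−8.30)²/8.30 + (14−8.57)²/8.57 + (26−23.87)²/23.87 + (25−21.70)²/21.70 + (17−22.43)²/22.43 = 7.2431
df = 2

test statistic = 7.243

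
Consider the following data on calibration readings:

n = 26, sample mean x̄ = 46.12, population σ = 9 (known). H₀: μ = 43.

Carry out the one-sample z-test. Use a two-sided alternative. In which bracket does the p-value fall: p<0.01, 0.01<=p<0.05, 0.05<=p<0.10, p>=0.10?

SE = σ/√n = 9/√26 = 1.7650
z = (x̄−μ₀)/SE = (46.12−43)/1.7650 = 1.7677
p-value (two-sided) = 0.07712
→ bracket: 0.05<=p<0.10

p-value bracket: 0.05<=p<0.10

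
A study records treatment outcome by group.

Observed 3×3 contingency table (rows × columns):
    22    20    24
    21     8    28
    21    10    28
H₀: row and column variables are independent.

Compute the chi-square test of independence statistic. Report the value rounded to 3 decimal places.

Row totals [66, 57, 59], col totals [64, 38, 80], n=182
χ² = (22−23.21)²/23.21 + (20−13.78)²/13.78 + (24−29.01)²/29.01 + (21−20.04)²/20.04 + (8−11.90)²/11.90 + (28−25.05)²/25.05 + (21−20.75)²/20.75 + (10−12.32)²/12.32 + (28−25.93)²/25.93 = 6.0104
df = 4

test statistic = 6.010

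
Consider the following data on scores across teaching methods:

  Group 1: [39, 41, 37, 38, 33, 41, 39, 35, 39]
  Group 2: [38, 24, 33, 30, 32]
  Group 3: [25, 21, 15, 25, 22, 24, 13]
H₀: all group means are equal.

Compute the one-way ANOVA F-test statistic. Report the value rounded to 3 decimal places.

Group means [38.00, 31.40, 20.71], grand mean 30.667
SSB = Σnᵢ(x̄ᵢ−x̄)² = 1180.038; SSW = ΣΣ(x−x̄ᵢ)² = 300.629
MSB = 1180.038/2 = 590.0190; MSW = 300.629/18 = 16.7016
F = MSB/MSW = 35.3271
df = (2, 18)

test statistic = 35.327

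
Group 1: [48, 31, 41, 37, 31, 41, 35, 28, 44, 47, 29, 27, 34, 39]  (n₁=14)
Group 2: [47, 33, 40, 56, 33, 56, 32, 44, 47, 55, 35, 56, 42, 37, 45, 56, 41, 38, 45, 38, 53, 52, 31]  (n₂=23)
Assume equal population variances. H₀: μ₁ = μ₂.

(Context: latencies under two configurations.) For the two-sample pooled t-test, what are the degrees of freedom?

df = n₁ + n₂ − 2 = 14 + 23 − 2 = 35

degrees of freedom = 35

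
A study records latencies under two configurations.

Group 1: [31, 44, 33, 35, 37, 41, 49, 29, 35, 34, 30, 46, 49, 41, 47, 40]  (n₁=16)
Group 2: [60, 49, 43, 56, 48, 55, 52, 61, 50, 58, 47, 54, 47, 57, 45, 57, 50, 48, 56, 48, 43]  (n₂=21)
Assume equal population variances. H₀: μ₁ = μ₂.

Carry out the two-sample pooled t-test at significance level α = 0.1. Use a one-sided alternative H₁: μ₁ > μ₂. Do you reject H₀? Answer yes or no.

x̄₁=38.812, s₁=6.775, n₁=16
x̄₂=51.619, s₂=5.472, n₂=21
s_p² = [15·6.775² + 20·5.472²]/35 = 36.7826
SE = √(s_p²·(1/16+1/21)) = 2.0126
t = (38.812−51.619)/2.0126 = -6.3633
df = 35
p-value (one-sided, H₁ greater) = 1.00000
At α=0.1: p ≥ α → fail to reject H₀

reject H₀: no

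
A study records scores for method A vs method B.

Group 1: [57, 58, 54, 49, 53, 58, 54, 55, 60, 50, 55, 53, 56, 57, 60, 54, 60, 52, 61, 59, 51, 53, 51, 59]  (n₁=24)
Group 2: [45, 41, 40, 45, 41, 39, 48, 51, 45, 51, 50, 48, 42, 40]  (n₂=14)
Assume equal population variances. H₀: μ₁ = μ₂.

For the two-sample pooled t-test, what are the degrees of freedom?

df = n₁ + n₂ − 2 = 24 + 14 − 2 = 36

degrees of freedom = 36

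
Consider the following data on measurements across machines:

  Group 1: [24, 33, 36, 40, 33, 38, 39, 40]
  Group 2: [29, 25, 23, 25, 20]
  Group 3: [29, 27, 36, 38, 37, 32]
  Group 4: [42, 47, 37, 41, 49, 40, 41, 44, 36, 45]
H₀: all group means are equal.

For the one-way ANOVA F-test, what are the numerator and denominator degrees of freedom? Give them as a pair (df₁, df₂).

degrees of freedom = [3, 25]

k = 4 groups, N = 29 total
df = (k−1, N−k) = (4−1, 29−4) = (3, 25)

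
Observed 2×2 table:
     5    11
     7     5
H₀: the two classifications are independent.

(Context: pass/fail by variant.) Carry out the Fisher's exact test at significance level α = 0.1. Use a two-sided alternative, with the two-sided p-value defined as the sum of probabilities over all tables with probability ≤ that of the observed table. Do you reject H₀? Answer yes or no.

Margins: r₁=16, r₂=12, c₁=12, c₂=16, n=28
p_obs = C(16,5)·C(12,7)/C(28,12); sum pmf over tables with pmf ≤ p_obs
p-value (two-sided) = 0.24953
At α=0.1: p ≥ α → fail to reject H₀

reject H₀: no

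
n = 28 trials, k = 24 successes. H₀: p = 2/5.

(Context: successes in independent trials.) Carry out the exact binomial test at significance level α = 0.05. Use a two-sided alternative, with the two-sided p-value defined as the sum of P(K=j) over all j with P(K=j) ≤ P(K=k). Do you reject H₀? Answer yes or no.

reject H₀: yes

Exact binomial: n=28, k=24, p₀=2/5=0.4000
P(X=j) = C(n,j)·p₀^j·(1−p₀)^(n−j); p = Σ P(X=j) over j with P(X=j) ≤ P(X=24)
p-value (two-sided) = 0.00000
At α=0.05: p < α → reject H₀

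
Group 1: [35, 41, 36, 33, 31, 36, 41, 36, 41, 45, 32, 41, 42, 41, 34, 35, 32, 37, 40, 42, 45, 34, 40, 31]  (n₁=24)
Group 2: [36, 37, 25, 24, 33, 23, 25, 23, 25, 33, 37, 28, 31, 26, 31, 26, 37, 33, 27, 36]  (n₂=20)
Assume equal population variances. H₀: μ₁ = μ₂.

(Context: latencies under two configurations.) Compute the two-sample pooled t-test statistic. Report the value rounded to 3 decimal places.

test statistic = 5.413

x̄₁=37.542, s₁=4.354, n₁=24
x̄₂=29.800, s₂=5.136, n₂=20
s_p² = [23·4.354² + 19·5.136²]/42 = 22.3133
SE = √(s_p²·(1/24+1/20)) = 1.4302
t = (37.542−29.800)/1.4302 = 5.4131
df = 42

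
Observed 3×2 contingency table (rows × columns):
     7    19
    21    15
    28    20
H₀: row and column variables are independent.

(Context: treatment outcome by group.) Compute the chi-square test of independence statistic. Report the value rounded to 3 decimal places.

test statistic = 7.838

Row totals [26, 36, 48], col totals [56, 54], n=110
χ² = (7−13.24)²/13.24 + (19−12.76)²/12.76 + (21−18.33)²/18.33 + (15−17.67)²/17.67 + (28−24.44)²/24.44 + (20−23.56)²/23.56 = 7.8380
df = 2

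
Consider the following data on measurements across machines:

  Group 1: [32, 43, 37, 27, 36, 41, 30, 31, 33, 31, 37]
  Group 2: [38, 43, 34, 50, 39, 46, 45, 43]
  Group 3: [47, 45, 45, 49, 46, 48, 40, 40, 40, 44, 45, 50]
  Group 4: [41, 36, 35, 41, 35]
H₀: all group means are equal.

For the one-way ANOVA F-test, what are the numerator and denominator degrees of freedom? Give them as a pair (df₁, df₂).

k = 4 groups, N = 36 total
df = (k−1, N−k) = (4−1, 36−4) = (3, 32)

degrees of freedom = [3, 32]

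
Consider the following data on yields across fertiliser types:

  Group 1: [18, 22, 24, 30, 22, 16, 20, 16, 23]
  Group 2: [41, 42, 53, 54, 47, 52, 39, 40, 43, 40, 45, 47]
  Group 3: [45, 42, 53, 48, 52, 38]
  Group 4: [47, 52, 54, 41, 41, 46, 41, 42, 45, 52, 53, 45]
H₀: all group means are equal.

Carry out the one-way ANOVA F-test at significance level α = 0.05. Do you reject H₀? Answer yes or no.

Group means [21.22, 45.25, 46.33, 46.58], grand mean 40.282
SSB = Σnᵢ(x̄ᵢ−x̄)² = 4261.842; SSW = ΣΣ(x−x̄ᵢ)² = 916.056
MSB = 4261.842/3 = 1420.6140; MSW = 916.056/35 = 26.1730
F = MSB/MSW = 54.2778
df = (3, 35)
p-value (upper-tail) = 0.00000
At α=0.05: p < α → reject H₀

reject H₀: yes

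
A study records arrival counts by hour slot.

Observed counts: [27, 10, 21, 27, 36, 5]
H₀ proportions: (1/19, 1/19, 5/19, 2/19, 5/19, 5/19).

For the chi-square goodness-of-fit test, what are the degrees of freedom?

df = k − 1 = 6 − 1 = 5

degrees of freedom = 5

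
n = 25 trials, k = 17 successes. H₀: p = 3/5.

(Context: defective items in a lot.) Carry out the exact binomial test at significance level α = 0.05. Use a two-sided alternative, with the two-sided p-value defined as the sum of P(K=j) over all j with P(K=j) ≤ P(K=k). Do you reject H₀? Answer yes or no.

reject H₀: no

Exact binomial: n=25, k=17, p₀=3/5=0.6000
P(X=j) = C(n,j)·p₀^j·(1−p₀)^(n−j); p = Σ P(X=j) over j with P(X=j) ≤ P(X=17)
p-value (two-sided) = 0.54125
At α=0.05: p ≥ α → fail to reject H₀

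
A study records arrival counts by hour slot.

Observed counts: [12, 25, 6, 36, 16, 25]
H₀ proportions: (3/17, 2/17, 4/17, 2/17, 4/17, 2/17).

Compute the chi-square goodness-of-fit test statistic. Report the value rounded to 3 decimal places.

n = 120; E_i = n·p_i = [21.18, 14.12, 28.24, 14.12, 28.24, 14.12]
χ² = (12−21.18)²/21.18 + (25−14.12)²/14.12 + (6−28.24)²/28.24 + (36−14.12)²/14.12 + (16−28.24)²/28.24 + (25−14.12)²/14.12 = 77.4833
df = 5

test statistic = 77.483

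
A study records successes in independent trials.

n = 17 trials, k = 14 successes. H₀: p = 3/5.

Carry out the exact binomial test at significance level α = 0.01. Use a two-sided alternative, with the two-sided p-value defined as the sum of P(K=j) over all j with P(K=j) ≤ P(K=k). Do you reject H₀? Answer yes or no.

Exact binomial: n=17, k=14, p₀=3/5=0.6000
P(X=j) = C(n,j)·p₀^j·(1−p₀)^(n−j); p = Σ P(X=j) over j with P(X=j) ≤ P(X=14)
p-value (two-sided) = 0.08124
At α=0.01: p ≥ α → fail to reject H₀

reject H₀: no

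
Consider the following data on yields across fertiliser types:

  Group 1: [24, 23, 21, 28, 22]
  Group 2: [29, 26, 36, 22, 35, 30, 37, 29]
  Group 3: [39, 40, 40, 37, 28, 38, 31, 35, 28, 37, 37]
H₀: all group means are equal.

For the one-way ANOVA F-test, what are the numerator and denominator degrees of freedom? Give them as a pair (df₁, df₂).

k = 3 groups, N = 24 total
df = (k−1, N−k) = (3−1, 24−3) = (2, 21)

degrees of freedom = [2, 21]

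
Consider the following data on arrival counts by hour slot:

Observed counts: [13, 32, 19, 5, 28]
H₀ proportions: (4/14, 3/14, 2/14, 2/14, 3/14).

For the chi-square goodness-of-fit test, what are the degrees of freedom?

df = k − 1 = 5 − 1 = 4

degrees of freedom = 4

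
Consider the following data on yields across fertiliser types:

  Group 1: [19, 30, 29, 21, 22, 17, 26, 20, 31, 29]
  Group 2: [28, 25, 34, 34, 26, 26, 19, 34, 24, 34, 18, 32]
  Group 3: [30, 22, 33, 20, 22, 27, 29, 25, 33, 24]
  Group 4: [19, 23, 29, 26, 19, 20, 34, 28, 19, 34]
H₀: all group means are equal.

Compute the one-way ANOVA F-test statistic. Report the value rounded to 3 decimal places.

test statistic = 0.854

Group means [24.40, 27.83, 26.50, 25.10], grand mean 26.048
SSB = Σnᵢ(x̄ᵢ−x̄)² = 76.438; SSW = ΣΣ(x−x̄ᵢ)² = 1133.467
MSB = 76.438/3 = 25.4794; MSW = 1133.467/38 = 29.8281
F = MSB/MSW = 0.8542
df = (3, 38)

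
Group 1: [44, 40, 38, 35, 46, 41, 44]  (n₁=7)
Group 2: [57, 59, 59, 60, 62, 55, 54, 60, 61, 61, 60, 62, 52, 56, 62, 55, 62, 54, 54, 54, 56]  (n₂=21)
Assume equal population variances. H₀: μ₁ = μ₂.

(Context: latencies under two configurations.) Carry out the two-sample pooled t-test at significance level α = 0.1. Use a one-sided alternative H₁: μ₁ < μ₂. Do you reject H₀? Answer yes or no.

reject H₀: yes

x̄₁=41.143, s₁=3.848, n₁=7
x̄₂=57.857, s₂=3.336, n₂=21
s_p² = [6·3.848² + 20·3.336²]/26 = 11.9780
SE = √(s_p²·(1/7+1/21)) = 1.5105
t = (41.143−57.857)/1.5105 = -11.0656
df = 26
p-value (one-sided, H₁ less) = 0.00000
At α=0.1: p < α → reject H₀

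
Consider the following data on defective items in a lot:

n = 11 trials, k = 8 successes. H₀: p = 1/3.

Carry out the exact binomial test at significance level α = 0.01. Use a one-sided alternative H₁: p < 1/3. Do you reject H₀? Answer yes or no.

Exact binomial: n=11, k=8, p₀=1/3=0.3333
P(X≤8) from Σ C(n,i)·p₀^i·(1−p₀)^(n−i)
p-value (one-sided, H₁ less) = 0.99863
At α=0.01: p ≥ α → fail to reject H₀

reject H₀: no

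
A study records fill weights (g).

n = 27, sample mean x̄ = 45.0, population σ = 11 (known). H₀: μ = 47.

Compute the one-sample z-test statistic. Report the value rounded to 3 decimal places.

SE = σ/√n = 11/√27 = 2.1170
z = (x̄−μ₀)/SE = (45.0−47)/2.1170 = -0.9448

test statistic = -0.945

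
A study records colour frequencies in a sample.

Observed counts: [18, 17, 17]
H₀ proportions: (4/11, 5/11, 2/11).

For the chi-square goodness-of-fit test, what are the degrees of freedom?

degrees of freedom = 2

df = k − 1 = 3 − 1 = 2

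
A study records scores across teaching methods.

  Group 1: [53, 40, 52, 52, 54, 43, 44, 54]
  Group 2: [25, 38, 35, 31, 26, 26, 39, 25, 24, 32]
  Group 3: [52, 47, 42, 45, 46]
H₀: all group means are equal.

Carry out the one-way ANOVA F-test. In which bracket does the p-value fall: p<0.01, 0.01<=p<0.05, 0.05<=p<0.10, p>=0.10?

Group means [49.00, 30.10, 46.40], grand mean 40.217
SSB = Σnᵢ(x̄ᵢ−x̄)² = 1831.813; SSW = ΣΣ(x−x̄ᵢ)² = 572.100
MSB = 1831.813/2 = 915.9065; MSW = 572.100/20 = 28.6050
F = MSB/MSW = 32.0191
df = (2, 20)
p-value (upper-tail) = 0.00000
→ bracket: p<0.01

p-value bracket: p<0.01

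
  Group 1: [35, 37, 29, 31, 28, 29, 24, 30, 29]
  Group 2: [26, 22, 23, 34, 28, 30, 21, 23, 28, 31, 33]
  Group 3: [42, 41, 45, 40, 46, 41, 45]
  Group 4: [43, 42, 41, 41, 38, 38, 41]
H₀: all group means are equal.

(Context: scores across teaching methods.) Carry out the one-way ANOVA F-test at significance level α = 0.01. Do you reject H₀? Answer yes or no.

Group means [30.22, 27.18, 42.86, 40.57], grand mean 33.971
SSB = Σnᵢ(x̄ᵢ−x̄)² = 1491.207; SSW = ΣΣ(x−x̄ᵢ)² = 379.763
MSB = 1491.207/3 = 497.0691; MSW = 379.763/30 = 12.6588
F = MSB/MSW = 39.2667
df = (3, 30)
p-value (upper-tail) = 0.00000
At α=0.01: p < α → reject H₀

reject H₀: yes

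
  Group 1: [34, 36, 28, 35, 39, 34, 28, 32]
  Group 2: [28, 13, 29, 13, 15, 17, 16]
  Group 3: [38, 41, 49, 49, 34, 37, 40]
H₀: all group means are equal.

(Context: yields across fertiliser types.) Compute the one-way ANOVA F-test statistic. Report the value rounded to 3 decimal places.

Group means [33.25, 18.71, 41.14], grand mean 31.136
SSB = Σnᵢ(x̄ᵢ−x̄)² = 1816.805; SSW = ΣΣ(x−x̄ᵢ)² = 585.786
MSB = 1816.805/2 = 908.4026; MSW = 585.786/19 = 30.8308
F = MSB/MSW = 29.4641
df = (2, 19)

test statistic = 29.464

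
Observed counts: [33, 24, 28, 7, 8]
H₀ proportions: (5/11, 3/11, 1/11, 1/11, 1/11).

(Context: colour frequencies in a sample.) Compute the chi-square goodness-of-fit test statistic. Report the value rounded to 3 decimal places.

test statistic = 43.748

n = 100; E_i = n·p_i = [45.45, 27.27, 9.09, 9.09, 9.09]
χ² = (33−45.45)²/45.45 + (24−27.27)²/27.27 + (28−9.09)²/9.09 + (7−9.09)²/9.09 + (8−9.09)²/9.09 = 43.7480
df = 4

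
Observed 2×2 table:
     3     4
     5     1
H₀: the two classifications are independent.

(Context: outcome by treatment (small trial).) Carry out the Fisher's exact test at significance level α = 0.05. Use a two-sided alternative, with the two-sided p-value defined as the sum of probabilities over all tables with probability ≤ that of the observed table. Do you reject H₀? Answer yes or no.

Margins: r₁=7, r₂=6, c₁=8, c₂=5, n=13
p_obs = C(7,3)·C(6,5)/C(13,8); sum pmf over tables with pmf ≤ p_obs
p-value (two-sided) = 0.26573
At α=0.05: p ≥ α → fail to reject H₀

reject H₀: no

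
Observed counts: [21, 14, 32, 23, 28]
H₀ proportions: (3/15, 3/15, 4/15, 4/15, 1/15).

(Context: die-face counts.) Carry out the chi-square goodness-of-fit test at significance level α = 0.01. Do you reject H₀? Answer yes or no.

n = 118; E_i = n·p_i = [23.60, 23.60, 31.47, 31.47, 7.87]
χ² = (21−23.60)²/23.60 + (14−23.60)²/23.60 + (32−31.47)²/31.47 + (23−31.47)²/31.47 + (28−7.87)²/7.87 = 58.0064
df = 4
p-value (upper-tail) = 0.00000
At α=0.01: p < α → reject H₀

reject H₀: yes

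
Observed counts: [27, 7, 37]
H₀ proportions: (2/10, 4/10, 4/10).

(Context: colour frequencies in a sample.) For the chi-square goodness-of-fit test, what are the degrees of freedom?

degrees of freedom = 2

df = k − 1 = 3 − 1 = 2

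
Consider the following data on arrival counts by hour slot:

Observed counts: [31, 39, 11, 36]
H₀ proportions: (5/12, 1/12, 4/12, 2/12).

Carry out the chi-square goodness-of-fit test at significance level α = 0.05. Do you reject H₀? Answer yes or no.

n = 117; E_i = n·p_i = [48.75, 9.75, 39.00, 19.50]
χ² = (31−48.75)²/48.75 + (39−9.75)²/9.75 + (11−39.00)²/39.00 + (36−19.50)²/19.50 = 128.2769
df = 3
p-value (upper-tail) = 0.00000
At α=0.05: p < α → reject H₀

reject H₀: yes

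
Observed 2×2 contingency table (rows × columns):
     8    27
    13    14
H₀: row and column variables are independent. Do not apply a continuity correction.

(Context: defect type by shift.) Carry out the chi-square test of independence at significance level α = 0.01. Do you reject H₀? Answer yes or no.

Row totals [35, 27], col totals [21, 41], n=62
χ² = (8−11.85)²/11.85 + (27−23.15)²/23.15 + (13−9.15)²/9.15 + (14−17.85)²/17.85 = 4.3526
df = 1
p-value (upper-tail) = 0.03695
At α=0.01: p ≥ α → fail to reject H₀

reject H₀: no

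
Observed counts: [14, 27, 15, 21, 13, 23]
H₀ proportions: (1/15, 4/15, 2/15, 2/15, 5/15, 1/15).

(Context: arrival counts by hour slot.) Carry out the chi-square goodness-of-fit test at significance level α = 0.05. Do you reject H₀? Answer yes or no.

n = 113; E_i = n·p_i = [7.53, 30.13, 15.07, 15.07, 37.67, 7.53]
χ² = (14−7.53)²/7.53 + (27−30.13)²/30.13 + (15−15.07)²/15.07 + (21−15.07)²/15.07 + (13−37.67)²/37.67 + (23−7.53)²/7.53 = 56.1217
df = 5
p-value (upper-tail) = 0.00000
At α=0.05: p < α → reject H₀

reject H₀: yes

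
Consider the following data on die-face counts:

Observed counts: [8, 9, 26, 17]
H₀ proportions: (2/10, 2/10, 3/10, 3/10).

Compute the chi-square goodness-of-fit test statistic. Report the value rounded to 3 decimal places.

test statistic = 5.694

n = 60; E_i = n·p_i = [12.00, 12.00, 18.00, 18.00]
χ² = (8−12.00)²/12.00 + (9−12.00)²/12.00 + (26−18.00)²/18.00 + (17−18.00)²/18.00 = 5.6944
df = 3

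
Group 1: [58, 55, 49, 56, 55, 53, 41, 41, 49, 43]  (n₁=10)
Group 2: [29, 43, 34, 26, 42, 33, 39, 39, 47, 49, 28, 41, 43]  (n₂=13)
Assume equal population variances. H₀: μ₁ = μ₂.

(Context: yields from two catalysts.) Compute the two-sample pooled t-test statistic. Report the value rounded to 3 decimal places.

x̄₁=50.000, s₁=6.429, n₁=10
x̄₂=37.923, s₂=7.331, n₂=13
s_p² = [9·6.429² + 12·7.331²]/21 = 48.4249
SE = √(s_p²·(1/10+1/13)) = 2.9270
t = (50.000−37.923)/2.9270 = 4.1260
df = 21

test statistic = 4.126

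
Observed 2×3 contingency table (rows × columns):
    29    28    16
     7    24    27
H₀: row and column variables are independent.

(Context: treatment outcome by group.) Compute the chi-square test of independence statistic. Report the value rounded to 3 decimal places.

Row totals [73, 58], col totals [36, 52, 43], n=131
χ² = (29−20.06)²/20.06 + (28−28.98)²/28.98 + (16−23.96)²/23.96 + (7−15.94)²/15.94 + (24−23.02)²/23.02 + (27−19.04)²/19.04 = 15.0458
df = 2

test statistic = 15.046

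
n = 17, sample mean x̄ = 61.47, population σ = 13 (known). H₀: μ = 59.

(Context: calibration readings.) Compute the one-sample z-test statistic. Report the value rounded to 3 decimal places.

test statistic = 0.783

SE = σ/√n = 13/√17 = 3.1530
z = (x̄−μ₀)/SE = (61.47−59)/3.1530 = 0.7834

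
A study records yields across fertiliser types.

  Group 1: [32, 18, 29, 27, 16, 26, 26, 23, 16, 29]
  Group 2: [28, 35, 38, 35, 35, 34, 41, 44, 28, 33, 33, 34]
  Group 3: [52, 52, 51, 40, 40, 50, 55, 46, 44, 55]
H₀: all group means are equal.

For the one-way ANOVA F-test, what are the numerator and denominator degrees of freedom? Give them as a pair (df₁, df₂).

k = 3 groups, N = 32 total
df = (k−1, N−k) = (3−1, 32−3) = (2, 29)

degrees of freedom = [2, 29]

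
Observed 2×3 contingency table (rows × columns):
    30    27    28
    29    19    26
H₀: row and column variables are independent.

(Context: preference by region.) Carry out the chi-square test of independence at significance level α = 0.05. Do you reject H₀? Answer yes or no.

Row totals [85, 74], col totals [59, 46, 54], n=159
χ² = (30−31.54)²/31.54 + (27−24.59)²/24.59 + (28−28.87)²/28.87 + (29−27.46)²/27.46 + (19−21.41)²/21.41 + (26−25.13)²/25.13 = 0.7248
df = 2
p-value (upper-tail) = 0.69601
At α=0.05: p ≥ α → fail to reject H₀

reject H₀: no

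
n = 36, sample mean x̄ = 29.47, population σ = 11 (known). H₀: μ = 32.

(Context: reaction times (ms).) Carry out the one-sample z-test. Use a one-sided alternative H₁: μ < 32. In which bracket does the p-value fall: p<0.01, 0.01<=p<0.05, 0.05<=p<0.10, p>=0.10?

SE = σ/√n = 11/√36 = 1.8333
z = (x̄−μ₀)/SE = (29.47−32)/1.8333 = -1.3800
p-value (one-sided, H₁ less) = 0.08379
→ bracket: 0.05<=p<0.10

p-value bracket: 0.05<=p<0.10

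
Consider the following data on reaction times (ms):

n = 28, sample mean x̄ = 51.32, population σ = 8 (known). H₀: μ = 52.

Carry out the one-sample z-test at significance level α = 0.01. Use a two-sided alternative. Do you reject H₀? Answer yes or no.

reject H₀: no

SE = σ/√n = 8/√28 = 1.5119
z = (x̄−μ₀)/SE = (51.32−52)/1.5119 = -0.4498
p-value (two-sided) = 0.65287
At α=0.01: p ≥ α → fail to reject H₀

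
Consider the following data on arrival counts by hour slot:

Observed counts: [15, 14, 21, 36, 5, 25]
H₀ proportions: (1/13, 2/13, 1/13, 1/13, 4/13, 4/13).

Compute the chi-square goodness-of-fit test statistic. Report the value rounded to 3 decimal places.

n = 116; E_i = n·p_i = [8.92, 17.85, 8.92, 8.92, 35.69, 35.69]
χ² = (15−8.92)²/8.92 + (14−17.85)²/17.85 + (21−8.92)²/8.92 + (36−8.92)²/8.92 + (5−35.69)²/35.69 + (25−35.69)²/35.69 = 133.0733
df = 5

test statistic = 133.073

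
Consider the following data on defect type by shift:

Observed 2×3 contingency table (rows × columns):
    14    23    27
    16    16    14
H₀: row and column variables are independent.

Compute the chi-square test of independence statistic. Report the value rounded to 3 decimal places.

test statistic = 2.637

Row totals [64, 46], col totals [30, 39, 41], n=110
χ² = (14−17.45)²/17.45 + (23−22.69)²/22.69 + (27−23.85)²/23.85 + (16−12.55)²/12.55 + (16−16.31)²/16.31 + (14−17.15)²/17.15 = 2.6368
df = 2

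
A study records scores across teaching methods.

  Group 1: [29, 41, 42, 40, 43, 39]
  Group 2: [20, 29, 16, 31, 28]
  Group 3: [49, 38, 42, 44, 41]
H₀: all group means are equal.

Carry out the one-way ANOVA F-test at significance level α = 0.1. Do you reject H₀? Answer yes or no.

reject H₀: yes

Group means [39.00, 24.80, 42.80], grand mean 35.750
SSB = Σnᵢ(x̄ᵢ−x̄)² = 911.400; SSW = ΣΣ(x−x̄ᵢ)² = 363.600
MSB = 911.400/2 = 455.7000; MSW = 363.600/13 = 27.9692
F = MSB/MSW = 16.2929
df = (2, 13)
p-value (upper-tail) = 0.00029
At α=0.1: p < α → reject H₀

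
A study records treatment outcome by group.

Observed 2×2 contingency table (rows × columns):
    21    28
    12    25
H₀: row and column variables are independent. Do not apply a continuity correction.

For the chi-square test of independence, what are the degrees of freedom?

degrees of freedom = 1

df = (r−1)(c−1) = (2−1)·(2−1) = 1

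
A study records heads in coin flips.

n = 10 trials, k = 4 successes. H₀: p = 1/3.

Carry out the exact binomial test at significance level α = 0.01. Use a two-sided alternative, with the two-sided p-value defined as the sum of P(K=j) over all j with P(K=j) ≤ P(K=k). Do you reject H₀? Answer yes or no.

reject H₀: no

Exact binomial: n=10, k=4, p₀=1/3=0.3333
P(X=j) = C(n,j)·p₀^j·(1−p₀)^(n−j); p = Σ P(X=j) over j with P(X=j) ≤ P(X=4)
p-value (two-sided) = 0.73988
At α=0.01: p ≥ α → fail to reject H₀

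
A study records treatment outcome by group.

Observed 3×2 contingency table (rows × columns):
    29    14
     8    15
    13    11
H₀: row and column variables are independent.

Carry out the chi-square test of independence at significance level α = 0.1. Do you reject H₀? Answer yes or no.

Row totals [43, 23, 24], col totals [50, 40], n=90
χ² = (29−23.89)²/23.89 + (14−19.11)²/19.11 + (8−12.78)²/12.78 + (15−10.22)²/10.22 + (13−13.33)²/13.33 + (11−10.67)²/10.67 = 6.4988
df = 2
p-value (upper-tail) = 0.03880
At α=0.1: p < α → reject H₀

reject H₀: yes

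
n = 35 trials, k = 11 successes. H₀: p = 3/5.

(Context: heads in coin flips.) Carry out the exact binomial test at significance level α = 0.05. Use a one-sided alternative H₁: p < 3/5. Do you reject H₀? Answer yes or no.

Exact binomial: n=35, k=11, p₀=3/5=0.6000
P(X≤11) from Σ C(n,i)·p₀^i·(1−p₀)^(n−i)
p-value (one-sided, H₁ less) = 0.00059
At α=0.05: p < α → reject H₀

reject H₀: yes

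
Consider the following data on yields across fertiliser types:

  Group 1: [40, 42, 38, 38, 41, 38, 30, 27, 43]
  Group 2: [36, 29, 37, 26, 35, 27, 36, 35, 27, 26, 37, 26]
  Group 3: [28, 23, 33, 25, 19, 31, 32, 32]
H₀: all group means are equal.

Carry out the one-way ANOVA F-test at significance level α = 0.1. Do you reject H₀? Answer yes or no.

reject H₀: yes

Group means [37.44, 31.42, 27.88], grand mean 32.310
SSB = Σnᵢ(x̄ᵢ−x̄)² = 404.193; SSW = ΣΣ(x−x̄ᵢ)² = 680.014
MSB = 404.193/2 = 202.0965; MSW = 680.014/26 = 26.1544
F = MSB/MSW = 7.7271
df = (2, 26)
p-value (upper-tail) = 0.00232
At α=0.1: p < α → reject H₀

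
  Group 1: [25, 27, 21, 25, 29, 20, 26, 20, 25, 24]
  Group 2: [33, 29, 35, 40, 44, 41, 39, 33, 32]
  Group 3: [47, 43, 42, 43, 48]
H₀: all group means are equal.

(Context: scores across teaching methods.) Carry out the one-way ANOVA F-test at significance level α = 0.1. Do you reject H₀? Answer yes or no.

Group means [24.20, 36.22, 44.60], grand mean 32.958
SSB = Σnᵢ(x̄ᵢ−x̄)² = 1540.603; SSW = ΣΣ(x−x̄ᵢ)² = 308.356
MSB = 1540.603/2 = 770.3014; MSW = 308.356/21 = 14.6836
F = MSB/MSW = 52.4600
df = (2, 21)
p-value (upper-tail) = 0.00000
At α=0.1: p < α → reject H₀

reject H₀: yes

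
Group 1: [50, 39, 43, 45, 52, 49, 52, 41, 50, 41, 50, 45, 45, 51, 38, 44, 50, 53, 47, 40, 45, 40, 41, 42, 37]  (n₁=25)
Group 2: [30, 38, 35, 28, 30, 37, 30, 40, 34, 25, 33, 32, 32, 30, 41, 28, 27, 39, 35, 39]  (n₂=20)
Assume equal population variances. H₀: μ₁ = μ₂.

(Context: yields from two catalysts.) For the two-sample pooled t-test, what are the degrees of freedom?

degrees of freedom = 43

df = n₁ + n₂ − 2 = 25 + 20 − 2 = 43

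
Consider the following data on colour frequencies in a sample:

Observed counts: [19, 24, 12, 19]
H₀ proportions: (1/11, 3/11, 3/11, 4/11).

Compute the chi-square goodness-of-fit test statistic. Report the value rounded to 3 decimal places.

n = 74; E_i = n·p_i = [6.73, 20.18, 20.18, 26.91]
χ² = (19−6.73)²/6.73 + (24−20.18)²/20.18 + (12−20.18)²/20.18 + (19−26.91)²/26.91 = 28.7534
df = 3

test statistic = 28.753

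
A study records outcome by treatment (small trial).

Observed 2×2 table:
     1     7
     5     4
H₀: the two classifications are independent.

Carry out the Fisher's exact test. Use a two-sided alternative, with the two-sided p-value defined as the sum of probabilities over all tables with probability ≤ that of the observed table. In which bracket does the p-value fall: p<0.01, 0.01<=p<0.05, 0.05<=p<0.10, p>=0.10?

p-value bracket: p>=0.10

Margins: r₁=8, r₂=9, c₁=6, c₂=11, n=17
p_obs = C(8,1)·C(9,5)/C(17,6); sum pmf over tables with pmf ≤ p_obs
p-value (two-sided) = 0.13122
→ bracket: p>=0.10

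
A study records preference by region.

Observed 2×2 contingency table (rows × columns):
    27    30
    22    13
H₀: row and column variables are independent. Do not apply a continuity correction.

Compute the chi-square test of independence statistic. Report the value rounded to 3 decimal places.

test statistic = 2.090

Row totals [57, 35], col totals [49, 43], n=92
χ² = (27−30.36)²/30.36 + (30−26.64)²/26.64 + (22−18.64)²/18.64 + (13−16.36)²/16.36 = 2.0898
df = 1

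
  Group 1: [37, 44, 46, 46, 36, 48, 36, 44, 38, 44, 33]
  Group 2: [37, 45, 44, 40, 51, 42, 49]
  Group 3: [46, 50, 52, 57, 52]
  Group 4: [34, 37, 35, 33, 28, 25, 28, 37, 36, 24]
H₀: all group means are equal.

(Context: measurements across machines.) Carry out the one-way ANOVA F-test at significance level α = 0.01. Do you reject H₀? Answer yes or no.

reject H₀: yes

Group means [41.09, 44.00, 51.40, 31.70], grand mean 40.424
SSB = Σnᵢ(x̄ᵢ−x̄)² = 1457.852; SSW = ΣΣ(x−x̄ᵢ)² = 696.209
MSB = 1457.852/3 = 485.9505; MSW = 696.209/29 = 24.0072
F = MSB/MSW = 20.2419
df = (3, 29)
p-value (upper-tail) = 0.00000
At α=0.01: p < α → reject H₀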